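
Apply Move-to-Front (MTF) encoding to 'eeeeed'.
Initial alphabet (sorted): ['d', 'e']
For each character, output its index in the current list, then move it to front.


MTF encoding:
'e': index 1 in ['d', 'e'] -> ['e', 'd']
'e': index 0 in ['e', 'd'] -> ['e', 'd']
'e': index 0 in ['e', 'd'] -> ['e', 'd']
'e': index 0 in ['e', 'd'] -> ['e', 'd']
'e': index 0 in ['e', 'd'] -> ['e', 'd']
'd': index 1 in ['e', 'd'] -> ['d', 'e']


Output: [1, 0, 0, 0, 0, 1]


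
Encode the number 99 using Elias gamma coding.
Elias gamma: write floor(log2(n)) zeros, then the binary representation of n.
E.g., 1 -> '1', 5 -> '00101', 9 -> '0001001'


num_bits = floor(log2(99)) + 1 = 7
leading_zeros = num_bits - 1 = 6
binary(99) = 1100011

Elias gamma(99) = '000000' + '1100011' = 0000001100011 (13 bits)


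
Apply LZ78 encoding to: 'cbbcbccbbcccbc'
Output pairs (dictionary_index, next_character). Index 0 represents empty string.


LZ78 encoding steps:
Dictionary: {0: ''}
Step 1: w='' (idx 0), next='c' -> output (0, 'c'), add 'c' as idx 1
Step 2: w='' (idx 0), next='b' -> output (0, 'b'), add 'b' as idx 2
Step 3: w='b' (idx 2), next='c' -> output (2, 'c'), add 'bc' as idx 3
Step 4: w='bc' (idx 3), next='c' -> output (3, 'c'), add 'bcc' as idx 4
Step 5: w='b' (idx 2), next='b' -> output (2, 'b'), add 'bb' as idx 5
Step 6: w='c' (idx 1), next='c' -> output (1, 'c'), add 'cc' as idx 6
Step 7: w='c' (idx 1), next='b' -> output (1, 'b'), add 'cb' as idx 7
Step 8: w='c' (idx 1), end of input -> output (1, '')


Encoded: [(0, 'c'), (0, 'b'), (2, 'c'), (3, 'c'), (2, 'b'), (1, 'c'), (1, 'b'), (1, '')]


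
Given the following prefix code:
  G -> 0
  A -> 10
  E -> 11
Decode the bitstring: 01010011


Decoding step by step:
Bits 0 -> G
Bits 10 -> A
Bits 10 -> A
Bits 0 -> G
Bits 11 -> E


Decoded message: GAAGE


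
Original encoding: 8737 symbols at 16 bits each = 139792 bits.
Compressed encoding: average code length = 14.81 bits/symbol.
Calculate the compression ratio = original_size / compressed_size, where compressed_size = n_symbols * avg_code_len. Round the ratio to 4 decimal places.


original_size = n_symbols * orig_bits = 8737 * 16 = 139792 bits
compressed_size = n_symbols * avg_code_len = 8737 * 14.81 = 129394.97 bits
ratio = original_size / compressed_size = 139792 / 129394.97 = 1.0804

Compression ratio = 1.0804


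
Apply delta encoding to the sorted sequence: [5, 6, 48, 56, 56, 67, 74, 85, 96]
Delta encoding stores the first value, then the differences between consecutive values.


First value: 5
Deltas:
  6 - 5 = 1
  48 - 6 = 42
  56 - 48 = 8
  56 - 56 = 0
  67 - 56 = 11
  74 - 67 = 7
  85 - 74 = 11
  96 - 85 = 11


Delta encoded: [5, 1, 42, 8, 0, 11, 7, 11, 11]


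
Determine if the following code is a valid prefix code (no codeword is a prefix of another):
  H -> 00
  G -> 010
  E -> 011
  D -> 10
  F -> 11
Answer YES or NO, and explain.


Checking each pair (does one codeword prefix another?):
  H='00' vs G='010': no prefix
  H='00' vs E='011': no prefix
  H='00' vs D='10': no prefix
  H='00' vs F='11': no prefix
  G='010' vs H='00': no prefix
  G='010' vs E='011': no prefix
  G='010' vs D='10': no prefix
  G='010' vs F='11': no prefix
  E='011' vs H='00': no prefix
  E='011' vs G='010': no prefix
  E='011' vs D='10': no prefix
  E='011' vs F='11': no prefix
  D='10' vs H='00': no prefix
  D='10' vs G='010': no prefix
  D='10' vs E='011': no prefix
  D='10' vs F='11': no prefix
  F='11' vs H='00': no prefix
  F='11' vs G='010': no prefix
  F='11' vs E='011': no prefix
  F='11' vs D='10': no prefix
No violation found over all pairs.

YES -- this is a valid prefix code. No codeword is a prefix of any other codeword.


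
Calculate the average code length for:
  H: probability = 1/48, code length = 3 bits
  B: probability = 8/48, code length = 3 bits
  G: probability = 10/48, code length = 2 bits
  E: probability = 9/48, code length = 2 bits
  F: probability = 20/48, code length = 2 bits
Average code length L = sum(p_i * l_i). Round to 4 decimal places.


Weighted contributions p_i * l_i:
  H: (1/48) * 3 = 3/48
  B: (8/48) * 3 = 24/48
  G: (10/48) * 2 = 20/48
  E: (9/48) * 2 = 18/48
  F: (20/48) * 2 = 40/48
Sum = (3 + 24 + 20 + 18 + 40)/48 = 105/48

L = 105/48 = 2.1875 bits/symbol


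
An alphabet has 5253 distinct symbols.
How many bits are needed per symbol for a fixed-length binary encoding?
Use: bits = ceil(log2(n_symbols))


log2(5253) = 12.3589
Bracket: 2^12 = 4096 < 5253 <= 2^13 = 8192
So ceil(log2(5253)) = 13

bits = ceil(log2(5253)) = ceil(12.3589) = 13 bits


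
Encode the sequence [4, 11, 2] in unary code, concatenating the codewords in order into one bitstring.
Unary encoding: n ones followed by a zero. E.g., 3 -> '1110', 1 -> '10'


Encode each number as n ones followed by a terminating 0:
  4 -> 11110 (5 bits)
  11 -> 111111111110 (12 bits)
  2 -> 110 (3 bits)
Total length = 5 + 12 + 3 = 20 bits.

Unary([4, 11, 2]) = 11110111111111110110 (20 bits)


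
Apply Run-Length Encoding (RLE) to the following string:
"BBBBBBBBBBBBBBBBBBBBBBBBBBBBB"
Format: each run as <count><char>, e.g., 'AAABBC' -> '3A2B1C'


Scanning runs left to right:
  i=0: run of 'B' x 29 -> '29B'

RLE = 29B


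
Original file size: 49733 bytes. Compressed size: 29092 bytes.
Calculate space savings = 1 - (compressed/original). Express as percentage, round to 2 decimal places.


ratio = compressed/original = 29092/49733 = 0.584964
savings = 1 - ratio = 1 - 0.584964 = 0.415036
as a percentage: 0.415036 * 100 = 41.5%

Space savings = 1 - 29092/49733 = 41.5%


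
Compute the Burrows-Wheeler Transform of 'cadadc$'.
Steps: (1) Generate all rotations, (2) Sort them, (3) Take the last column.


Rotations (sorted):
  0: $cadadc -> last char: c
  1: adadc$c -> last char: c
  2: adc$cad -> last char: d
  3: c$cadad -> last char: d
  4: cadadc$ -> last char: $
  5: dadc$ca -> last char: a
  6: dc$cada -> last char: a


BWT = ccdd$aa


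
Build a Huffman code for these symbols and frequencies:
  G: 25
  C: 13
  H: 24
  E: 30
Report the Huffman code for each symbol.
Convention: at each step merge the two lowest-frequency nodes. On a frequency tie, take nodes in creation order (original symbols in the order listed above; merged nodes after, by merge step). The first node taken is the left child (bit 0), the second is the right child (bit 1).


Huffman tree construction:
Step 1: Merge C(13) + H(24) = 37
Step 2: Merge G(25) + E(30) = 55
Step 3: Merge (C+H)(37) + (G+E)(55) = 92
Read each symbol's code off the tree from the root (left child = 0, right child = 1).

Codes:
  G: 10 (length 2)
  C: 00 (length 2)
  H: 01 (length 2)
  E: 11 (length 2)
Average code length: 184/92 = 2.0000 bits/symbol


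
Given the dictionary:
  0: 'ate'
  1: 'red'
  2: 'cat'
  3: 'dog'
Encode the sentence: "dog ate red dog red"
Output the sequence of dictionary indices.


Look up each word in the dictionary:
  'dog' -> 3
  'ate' -> 0
  'red' -> 1
  'dog' -> 3
  'red' -> 1

Encoded: [3, 0, 1, 3, 1]


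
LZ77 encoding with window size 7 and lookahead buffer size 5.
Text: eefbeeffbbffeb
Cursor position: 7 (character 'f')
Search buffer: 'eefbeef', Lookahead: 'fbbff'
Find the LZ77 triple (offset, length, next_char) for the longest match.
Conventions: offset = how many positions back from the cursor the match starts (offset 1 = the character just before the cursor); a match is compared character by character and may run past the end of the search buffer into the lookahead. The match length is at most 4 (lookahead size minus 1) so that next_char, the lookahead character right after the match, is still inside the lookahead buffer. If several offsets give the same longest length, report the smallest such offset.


Try each offset into the search buffer:
  offset=1 (pos 6, char 'f'): match length 1
  offset=2 (pos 5, char 'e'): match length 0
  offset=3 (pos 4, char 'e'): match length 0
  offset=4 (pos 3, char 'b'): match length 0
  offset=5 (pos 2, char 'f'): match length 2
  offset=6 (pos 1, char 'e'): match length 0
  offset=7 (pos 0, char 'e'): match length 0
Longest match has length 2 at offset 5.
next_char = character at position 7 + 2 = 9 -> 'b'

Best match: offset=5, length=2 (matching 'fb' starting at position 2)
LZ77 triple: (5, 2, 'b')


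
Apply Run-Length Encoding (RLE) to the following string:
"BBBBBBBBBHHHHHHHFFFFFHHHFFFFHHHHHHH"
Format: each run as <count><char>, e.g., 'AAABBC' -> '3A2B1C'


Scanning runs left to right:
  i=0: run of 'B' x 9 -> '9B'
  i=9: run of 'H' x 7 -> '7H'
  i=16: run of 'F' x 5 -> '5F'
  i=21: run of 'H' x 3 -> '3H'
  i=24: run of 'F' x 4 -> '4F'
  i=28: run of 'H' x 7 -> '7H'

RLE = 9B7H5F3H4F7H


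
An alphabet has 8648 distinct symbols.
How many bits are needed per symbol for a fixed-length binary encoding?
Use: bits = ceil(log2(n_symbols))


log2(8648) = 13.0782
Bracket: 2^13 = 8192 < 8648 <= 2^14 = 16384
So ceil(log2(8648)) = 14

bits = ceil(log2(8648)) = ceil(13.0782) = 14 bits


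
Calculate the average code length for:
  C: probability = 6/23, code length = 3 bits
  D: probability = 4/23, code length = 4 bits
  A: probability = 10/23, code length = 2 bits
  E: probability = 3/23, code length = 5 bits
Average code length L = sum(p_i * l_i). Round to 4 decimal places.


Weighted contributions p_i * l_i:
  C: (6/23) * 3 = 18/23
  D: (4/23) * 4 = 16/23
  A: (10/23) * 2 = 20/23
  E: (3/23) * 5 = 15/23
Sum = (18 + 16 + 20 + 15)/23 = 69/23

L = 69/23 = 3.0000 bits/symbol


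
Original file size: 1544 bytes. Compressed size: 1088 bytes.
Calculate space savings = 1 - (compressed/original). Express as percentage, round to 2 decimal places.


ratio = compressed/original = 1088/1544 = 0.704663
savings = 1 - ratio = 1 - 0.704663 = 0.295337
as a percentage: 0.295337 * 100 = 29.53%

Space savings = 1 - 1088/1544 = 29.53%


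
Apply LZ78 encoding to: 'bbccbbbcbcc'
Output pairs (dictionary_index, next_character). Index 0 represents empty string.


LZ78 encoding steps:
Dictionary: {0: ''}
Step 1: w='' (idx 0), next='b' -> output (0, 'b'), add 'b' as idx 1
Step 2: w='b' (idx 1), next='c' -> output (1, 'c'), add 'bc' as idx 2
Step 3: w='' (idx 0), next='c' -> output (0, 'c'), add 'c' as idx 3
Step 4: w='b' (idx 1), next='b' -> output (1, 'b'), add 'bb' as idx 4
Step 5: w='bc' (idx 2), next='b' -> output (2, 'b'), add 'bcb' as idx 5
Step 6: w='c' (idx 3), next='c' -> output (3, 'c'), add 'cc' as idx 6


Encoded: [(0, 'b'), (1, 'c'), (0, 'c'), (1, 'b'), (2, 'b'), (3, 'c')]


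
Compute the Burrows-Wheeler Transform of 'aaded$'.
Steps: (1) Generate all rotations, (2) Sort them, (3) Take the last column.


Rotations (sorted):
  0: $aaded -> last char: d
  1: aaded$ -> last char: $
  2: aded$a -> last char: a
  3: d$aade -> last char: e
  4: ded$aa -> last char: a
  5: ed$aad -> last char: d


BWT = d$aead


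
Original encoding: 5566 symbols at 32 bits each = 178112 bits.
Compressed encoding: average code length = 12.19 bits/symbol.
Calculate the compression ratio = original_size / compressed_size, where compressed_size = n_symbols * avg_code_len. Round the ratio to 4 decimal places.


original_size = n_symbols * orig_bits = 5566 * 32 = 178112 bits
compressed_size = n_symbols * avg_code_len = 5566 * 12.19 = 67849.54 bits
ratio = original_size / compressed_size = 178112 / 67849.54 = 2.6251

Compression ratio = 2.6251


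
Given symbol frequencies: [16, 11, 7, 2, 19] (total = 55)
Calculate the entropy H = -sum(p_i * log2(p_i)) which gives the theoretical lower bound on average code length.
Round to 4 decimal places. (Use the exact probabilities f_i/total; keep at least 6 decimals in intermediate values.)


Per-symbol terms -p_i * log2(p_i) with p_i = f_i/55:
  p = 16/55 = 0.290909: log2(p) = -1.781360, -p*log2(p) = 0.518214
  p = 11/55 = 0.200000: log2(p) = -2.321928, -p*log2(p) = 0.464386
  p = 7/55 = 0.127273: log2(p) = -2.974005, -p*log2(p) = 0.378510
  p = 2/55 = 0.036364: log2(p) = -4.781360, -p*log2(p) = 0.173868
  p = 19/55 = 0.345455: log2(p) = -1.533432, -p*log2(p) = 0.529731
H = 0.518214 + 0.464386 + 0.378510 + 0.173868 + 0.529731 = 2.064709

H = 2.0647 bits/symbol


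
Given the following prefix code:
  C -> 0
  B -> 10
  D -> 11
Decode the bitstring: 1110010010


Decoding step by step:
Bits 11 -> D
Bits 10 -> B
Bits 0 -> C
Bits 10 -> B
Bits 0 -> C
Bits 10 -> B


Decoded message: DBCBCB


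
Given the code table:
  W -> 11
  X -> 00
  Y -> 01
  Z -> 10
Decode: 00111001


Decoding:
00 -> X
11 -> W
10 -> Z
01 -> Y


Result: XWZY


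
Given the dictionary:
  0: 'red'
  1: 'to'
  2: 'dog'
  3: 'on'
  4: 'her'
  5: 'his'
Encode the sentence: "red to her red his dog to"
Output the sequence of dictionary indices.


Look up each word in the dictionary:
  'red' -> 0
  'to' -> 1
  'her' -> 4
  'red' -> 0
  'his' -> 5
  'dog' -> 2
  'to' -> 1

Encoded: [0, 1, 4, 0, 5, 2, 1]


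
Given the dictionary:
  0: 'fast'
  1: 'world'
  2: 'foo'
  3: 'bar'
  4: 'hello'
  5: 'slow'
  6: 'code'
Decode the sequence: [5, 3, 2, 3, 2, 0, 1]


Look up each index in the dictionary:
  5 -> 'slow'
  3 -> 'bar'
  2 -> 'foo'
  3 -> 'bar'
  2 -> 'foo'
  0 -> 'fast'
  1 -> 'world'

Decoded: "slow bar foo bar foo fast world"


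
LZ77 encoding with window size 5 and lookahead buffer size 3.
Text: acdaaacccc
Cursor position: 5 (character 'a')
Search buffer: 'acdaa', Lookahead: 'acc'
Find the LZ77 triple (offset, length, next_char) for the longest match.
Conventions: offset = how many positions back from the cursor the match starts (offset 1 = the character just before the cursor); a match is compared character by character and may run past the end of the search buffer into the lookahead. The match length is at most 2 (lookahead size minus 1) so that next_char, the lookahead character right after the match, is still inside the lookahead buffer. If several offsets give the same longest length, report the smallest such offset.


Try each offset into the search buffer:
  offset=1 (pos 4, char 'a'): match length 1
  offset=2 (pos 3, char 'a'): match length 1
  offset=3 (pos 2, char 'd'): match length 0
  offset=4 (pos 1, char 'c'): match length 0
  offset=5 (pos 0, char 'a'): match length 2
Longest match has length 2 at offset 5.
next_char = character at position 5 + 2 = 7 -> 'c'

Best match: offset=5, length=2 (matching 'ac' starting at position 0)
LZ77 triple: (5, 2, 'c')


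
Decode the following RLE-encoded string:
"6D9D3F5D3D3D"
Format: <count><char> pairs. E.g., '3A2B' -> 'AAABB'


Expanding each <count><char> pair:
  6D -> 'DDDDDD'
  9D -> 'DDDDDDDDD'
  3F -> 'FFF'
  5D -> 'DDDDD'
  3D -> 'DDD'
  3D -> 'DDD'

Decoded = DDDDDDDDDDDDDDDFFFDDDDDDDDDDD


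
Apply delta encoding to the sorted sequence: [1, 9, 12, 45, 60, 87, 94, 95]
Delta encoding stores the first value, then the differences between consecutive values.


First value: 1
Deltas:
  9 - 1 = 8
  12 - 9 = 3
  45 - 12 = 33
  60 - 45 = 15
  87 - 60 = 27
  94 - 87 = 7
  95 - 94 = 1


Delta encoded: [1, 8, 3, 33, 15, 27, 7, 1]


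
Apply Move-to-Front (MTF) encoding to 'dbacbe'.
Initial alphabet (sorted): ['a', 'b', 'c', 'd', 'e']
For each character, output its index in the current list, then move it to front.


MTF encoding:
'd': index 3 in ['a', 'b', 'c', 'd', 'e'] -> ['d', 'a', 'b', 'c', 'e']
'b': index 2 in ['d', 'a', 'b', 'c', 'e'] -> ['b', 'd', 'a', 'c', 'e']
'a': index 2 in ['b', 'd', 'a', 'c', 'e'] -> ['a', 'b', 'd', 'c', 'e']
'c': index 3 in ['a', 'b', 'd', 'c', 'e'] -> ['c', 'a', 'b', 'd', 'e']
'b': index 2 in ['c', 'a', 'b', 'd', 'e'] -> ['b', 'c', 'a', 'd', 'e']
'e': index 4 in ['b', 'c', 'a', 'd', 'e'] -> ['e', 'b', 'c', 'a', 'd']


Output: [3, 2, 2, 3, 2, 4]


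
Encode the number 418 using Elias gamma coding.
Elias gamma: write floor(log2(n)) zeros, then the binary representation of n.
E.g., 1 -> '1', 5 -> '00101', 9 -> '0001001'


num_bits = floor(log2(418)) + 1 = 9
leading_zeros = num_bits - 1 = 8
binary(418) = 110100010

Elias gamma(418) = '00000000' + '110100010' = 00000000110100010 (17 bits)


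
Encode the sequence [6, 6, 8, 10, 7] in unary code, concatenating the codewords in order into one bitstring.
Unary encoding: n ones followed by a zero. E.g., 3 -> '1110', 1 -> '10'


Encode each number as n ones followed by a terminating 0:
  6 -> 1111110 (7 bits)
  6 -> 1111110 (7 bits)
  8 -> 111111110 (9 bits)
  10 -> 11111111110 (11 bits)
  7 -> 11111110 (8 bits)
Total length = 7 + 7 + 9 + 11 + 8 = 42 bits.

Unary([6, 6, 8, 10, 7]) = 111111011111101111111101111111111011111110 (42 bits)


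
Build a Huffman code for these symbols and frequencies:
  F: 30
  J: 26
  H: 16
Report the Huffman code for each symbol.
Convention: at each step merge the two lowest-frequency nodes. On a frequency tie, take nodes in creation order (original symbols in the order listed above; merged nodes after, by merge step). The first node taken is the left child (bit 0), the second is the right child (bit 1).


Huffman tree construction:
Step 1: Merge H(16) + J(26) = 42
Step 2: Merge F(30) + (H+J)(42) = 72
Read each symbol's code off the tree from the root (left child = 0, right child = 1).

Codes:
  F: 0 (length 1)
  J: 11 (length 2)
  H: 10 (length 2)
Average code length: 114/72 = 1.5833 bits/symbol


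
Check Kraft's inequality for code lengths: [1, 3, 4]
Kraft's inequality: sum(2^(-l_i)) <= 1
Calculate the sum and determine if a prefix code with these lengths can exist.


Sum = 2^(-1) + 2^(-3) + 2^(-4)
    = 0.5 + 0.125 + 0.0625
    = 11/16 = 0.6875
Since 0.6875 <= 1, Kraft's inequality IS satisfied.
A prefix code with these lengths CAN exist.

Kraft sum = 0.6875. Satisfied.


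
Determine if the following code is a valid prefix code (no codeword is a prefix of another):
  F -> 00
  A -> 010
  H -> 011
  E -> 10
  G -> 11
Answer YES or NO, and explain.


Checking each pair (does one codeword prefix another?):
  F='00' vs A='010': no prefix
  F='00' vs H='011': no prefix
  F='00' vs E='10': no prefix
  F='00' vs G='11': no prefix
  A='010' vs F='00': no prefix
  A='010' vs H='011': no prefix
  A='010' vs E='10': no prefix
  A='010' vs G='11': no prefix
  H='011' vs F='00': no prefix
  H='011' vs A='010': no prefix
  H='011' vs E='10': no prefix
  H='011' vs G='11': no prefix
  E='10' vs F='00': no prefix
  E='10' vs A='010': no prefix
  E='10' vs H='011': no prefix
  E='10' vs G='11': no prefix
  G='11' vs F='00': no prefix
  G='11' vs A='010': no prefix
  G='11' vs H='011': no prefix
  G='11' vs E='10': no prefix
No violation found over all pairs.

YES -- this is a valid prefix code. No codeword is a prefix of any other codeword.


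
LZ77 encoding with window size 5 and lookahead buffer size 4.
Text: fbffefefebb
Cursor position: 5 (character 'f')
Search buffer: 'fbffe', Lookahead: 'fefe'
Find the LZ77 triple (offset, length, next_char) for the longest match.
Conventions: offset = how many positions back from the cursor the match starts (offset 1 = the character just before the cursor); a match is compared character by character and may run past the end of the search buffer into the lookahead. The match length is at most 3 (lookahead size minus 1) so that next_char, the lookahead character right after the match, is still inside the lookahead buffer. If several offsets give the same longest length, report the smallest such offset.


Try each offset into the search buffer:
  offset=1 (pos 4, char 'e'): match length 0
  offset=2 (pos 3, char 'f'): match length 3
  offset=3 (pos 2, char 'f'): match length 1
  offset=4 (pos 1, char 'b'): match length 0
  offset=5 (pos 0, char 'f'): match length 1
Longest match has length 3 at offset 2.
next_char = character at position 5 + 3 = 8 -> 'e'

Best match: offset=2, length=3 (matching 'fef' starting at position 3)
LZ77 triple: (2, 3, 'e')


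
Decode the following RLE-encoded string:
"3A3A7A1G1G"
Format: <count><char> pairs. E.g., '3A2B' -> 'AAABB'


Expanding each <count><char> pair:
  3A -> 'AAA'
  3A -> 'AAA'
  7A -> 'AAAAAAA'
  1G -> 'G'
  1G -> 'G'

Decoded = AAAAAAAAAAAAAGG


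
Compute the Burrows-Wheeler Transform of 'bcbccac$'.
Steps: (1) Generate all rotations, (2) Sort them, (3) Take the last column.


Rotations (sorted):
  0: $bcbccac -> last char: c
  1: ac$bcbcc -> last char: c
  2: bcbccac$ -> last char: $
  3: bccac$bc -> last char: c
  4: c$bcbcca -> last char: a
  5: cac$bcbc -> last char: c
  6: cbccac$b -> last char: b
  7: ccac$bcb -> last char: b


BWT = cc$cacbb


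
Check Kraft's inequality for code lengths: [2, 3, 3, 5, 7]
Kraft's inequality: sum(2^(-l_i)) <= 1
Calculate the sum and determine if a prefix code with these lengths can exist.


Sum = 2^(-2) + 2^(-3) + 2^(-3) + 2^(-5) + 2^(-7)
    = 0.25 + 0.125 + 0.125 + 0.03125 + 0.0078125
    = 69/128 = 0.5390625
Since 0.5390625 <= 1, Kraft's inequality IS satisfied.
A prefix code with these lengths CAN exist.

Kraft sum = 0.5390625. Satisfied.


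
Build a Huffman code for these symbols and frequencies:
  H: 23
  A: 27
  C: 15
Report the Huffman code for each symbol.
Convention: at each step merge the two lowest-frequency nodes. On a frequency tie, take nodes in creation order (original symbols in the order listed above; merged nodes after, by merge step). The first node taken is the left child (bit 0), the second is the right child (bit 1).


Huffman tree construction:
Step 1: Merge C(15) + H(23) = 38
Step 2: Merge A(27) + (C+H)(38) = 65
Read each symbol's code off the tree from the root (left child = 0, right child = 1).

Codes:
  H: 11 (length 2)
  A: 0 (length 1)
  C: 10 (length 2)
Average code length: 103/65 = 1.5846 bits/symbol


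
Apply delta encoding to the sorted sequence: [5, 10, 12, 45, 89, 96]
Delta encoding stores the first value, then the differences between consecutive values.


First value: 5
Deltas:
  10 - 5 = 5
  12 - 10 = 2
  45 - 12 = 33
  89 - 45 = 44
  96 - 89 = 7


Delta encoded: [5, 5, 2, 33, 44, 7]


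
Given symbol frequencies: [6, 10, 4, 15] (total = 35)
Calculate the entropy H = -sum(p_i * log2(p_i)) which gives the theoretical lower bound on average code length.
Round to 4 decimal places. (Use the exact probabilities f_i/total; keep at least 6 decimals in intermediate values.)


Per-symbol terms -p_i * log2(p_i) with p_i = f_i/35:
  p = 6/35 = 0.171429: log2(p) = -2.544321, -p*log2(p) = 0.436169
  p = 10/35 = 0.285714: log2(p) = -1.807355, -p*log2(p) = 0.516387
  p = 4/35 = 0.114286: log2(p) = -3.129283, -p*log2(p) = 0.357632
  p = 15/35 = 0.428571: log2(p) = -1.222392, -p*log2(p) = 0.523882
H = 0.436169 + 0.516387 + 0.357632 + 0.523882 = 1.834070

H = 1.8341 bits/symbol


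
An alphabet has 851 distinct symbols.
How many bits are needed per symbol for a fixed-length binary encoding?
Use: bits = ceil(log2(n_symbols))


log2(851) = 9.733
Bracket: 2^9 = 512 < 851 <= 2^10 = 1024
So ceil(log2(851)) = 10

bits = ceil(log2(851)) = ceil(9.733) = 10 bits


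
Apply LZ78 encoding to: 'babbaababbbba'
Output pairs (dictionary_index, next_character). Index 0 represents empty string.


LZ78 encoding steps:
Dictionary: {0: ''}
Step 1: w='' (idx 0), next='b' -> output (0, 'b'), add 'b' as idx 1
Step 2: w='' (idx 0), next='a' -> output (0, 'a'), add 'a' as idx 2
Step 3: w='b' (idx 1), next='b' -> output (1, 'b'), add 'bb' as idx 3
Step 4: w='a' (idx 2), next='a' -> output (2, 'a'), add 'aa' as idx 4
Step 5: w='b' (idx 1), next='a' -> output (1, 'a'), add 'ba' as idx 5
Step 6: w='bb' (idx 3), next='b' -> output (3, 'b'), add 'bbb' as idx 6
Step 7: w='ba' (idx 5), end of input -> output (5, '')


Encoded: [(0, 'b'), (0, 'a'), (1, 'b'), (2, 'a'), (1, 'a'), (3, 'b'), (5, '')]


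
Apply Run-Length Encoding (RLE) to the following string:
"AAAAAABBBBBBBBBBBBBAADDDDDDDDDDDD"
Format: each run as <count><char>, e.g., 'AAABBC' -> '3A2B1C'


Scanning runs left to right:
  i=0: run of 'A' x 6 -> '6A'
  i=6: run of 'B' x 13 -> '13B'
  i=19: run of 'A' x 2 -> '2A'
  i=21: run of 'D' x 12 -> '12D'

RLE = 6A13B2A12D


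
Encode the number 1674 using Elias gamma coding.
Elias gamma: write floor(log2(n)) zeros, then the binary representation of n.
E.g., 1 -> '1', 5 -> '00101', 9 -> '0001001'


num_bits = floor(log2(1674)) + 1 = 11
leading_zeros = num_bits - 1 = 10
binary(1674) = 11010001010

Elias gamma(1674) = '0000000000' + '11010001010' = 000000000011010001010 (21 bits)


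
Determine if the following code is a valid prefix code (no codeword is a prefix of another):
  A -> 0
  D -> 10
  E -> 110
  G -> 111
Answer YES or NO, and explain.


Checking each pair (does one codeword prefix another?):
  A='0' vs D='10': no prefix
  A='0' vs E='110': no prefix
  A='0' vs G='111': no prefix
  D='10' vs A='0': no prefix
  D='10' vs E='110': no prefix
  D='10' vs G='111': no prefix
  E='110' vs A='0': no prefix
  E='110' vs D='10': no prefix
  E='110' vs G='111': no prefix
  G='111' vs A='0': no prefix
  G='111' vs D='10': no prefix
  G='111' vs E='110': no prefix
No violation found over all pairs.

YES -- this is a valid prefix code. No codeword is a prefix of any other codeword.


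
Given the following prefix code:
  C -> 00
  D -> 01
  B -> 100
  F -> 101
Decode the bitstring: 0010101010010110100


Decoding step by step:
Bits 00 -> C
Bits 101 -> F
Bits 01 -> D
Bits 01 -> D
Bits 00 -> C
Bits 101 -> F
Bits 101 -> F
Bits 00 -> C


Decoded message: CFDDCFFC


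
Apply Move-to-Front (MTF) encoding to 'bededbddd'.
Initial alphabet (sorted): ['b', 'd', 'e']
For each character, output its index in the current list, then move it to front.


MTF encoding:
'b': index 0 in ['b', 'd', 'e'] -> ['b', 'd', 'e']
'e': index 2 in ['b', 'd', 'e'] -> ['e', 'b', 'd']
'd': index 2 in ['e', 'b', 'd'] -> ['d', 'e', 'b']
'e': index 1 in ['d', 'e', 'b'] -> ['e', 'd', 'b']
'd': index 1 in ['e', 'd', 'b'] -> ['d', 'e', 'b']
'b': index 2 in ['d', 'e', 'b'] -> ['b', 'd', 'e']
'd': index 1 in ['b', 'd', 'e'] -> ['d', 'b', 'e']
'd': index 0 in ['d', 'b', 'e'] -> ['d', 'b', 'e']
'd': index 0 in ['d', 'b', 'e'] -> ['d', 'b', 'e']


Output: [0, 2, 2, 1, 1, 2, 1, 0, 0]


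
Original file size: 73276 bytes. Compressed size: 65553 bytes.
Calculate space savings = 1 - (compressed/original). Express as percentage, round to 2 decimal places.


ratio = compressed/original = 65553/73276 = 0.894604
savings = 1 - ratio = 1 - 0.894604 = 0.105396
as a percentage: 0.105396 * 100 = 10.54%

Space savings = 1 - 65553/73276 = 10.54%


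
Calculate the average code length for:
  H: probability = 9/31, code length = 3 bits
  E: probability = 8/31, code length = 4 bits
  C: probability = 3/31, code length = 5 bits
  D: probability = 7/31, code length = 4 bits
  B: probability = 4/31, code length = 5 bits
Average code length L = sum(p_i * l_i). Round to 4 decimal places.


Weighted contributions p_i * l_i:
  H: (9/31) * 3 = 27/31
  E: (8/31) * 4 = 32/31
  C: (3/31) * 5 = 15/31
  D: (7/31) * 4 = 28/31
  B: (4/31) * 5 = 20/31
Sum = (27 + 32 + 15 + 28 + 20)/31 = 122/31

L = 122/31 = 3.9355 bits/symbol


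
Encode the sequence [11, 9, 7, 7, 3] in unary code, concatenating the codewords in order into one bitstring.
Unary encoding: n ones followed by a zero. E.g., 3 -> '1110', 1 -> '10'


Encode each number as n ones followed by a terminating 0:
  11 -> 111111111110 (12 bits)
  9 -> 1111111110 (10 bits)
  7 -> 11111110 (8 bits)
  7 -> 11111110 (8 bits)
  3 -> 1110 (4 bits)
Total length = 12 + 10 + 8 + 8 + 4 = 42 bits.

Unary([11, 9, 7, 7, 3]) = 111111111110111111111011111110111111101110 (42 bits)


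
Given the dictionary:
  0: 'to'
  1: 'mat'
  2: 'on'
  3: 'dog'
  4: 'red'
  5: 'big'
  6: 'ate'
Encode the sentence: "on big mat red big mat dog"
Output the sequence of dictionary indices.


Look up each word in the dictionary:
  'on' -> 2
  'big' -> 5
  'mat' -> 1
  'red' -> 4
  'big' -> 5
  'mat' -> 1
  'dog' -> 3

Encoded: [2, 5, 1, 4, 5, 1, 3]


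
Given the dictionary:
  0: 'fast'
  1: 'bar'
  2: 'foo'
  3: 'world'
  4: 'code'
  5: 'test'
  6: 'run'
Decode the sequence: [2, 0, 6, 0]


Look up each index in the dictionary:
  2 -> 'foo'
  0 -> 'fast'
  6 -> 'run'
  0 -> 'fast'

Decoded: "foo fast run fast"


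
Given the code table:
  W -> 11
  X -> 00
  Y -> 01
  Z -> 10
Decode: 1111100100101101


Decoding:
11 -> W
11 -> W
10 -> Z
01 -> Y
00 -> X
10 -> Z
11 -> W
01 -> Y


Result: WWZYXZWY


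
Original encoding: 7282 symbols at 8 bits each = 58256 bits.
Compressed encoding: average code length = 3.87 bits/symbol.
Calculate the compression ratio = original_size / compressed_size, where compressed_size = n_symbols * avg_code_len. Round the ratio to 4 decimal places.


original_size = n_symbols * orig_bits = 7282 * 8 = 58256 bits
compressed_size = n_symbols * avg_code_len = 7282 * 3.87 = 28181.34 bits
ratio = original_size / compressed_size = 58256 / 28181.34 = 2.0672

Compression ratio = 2.0672


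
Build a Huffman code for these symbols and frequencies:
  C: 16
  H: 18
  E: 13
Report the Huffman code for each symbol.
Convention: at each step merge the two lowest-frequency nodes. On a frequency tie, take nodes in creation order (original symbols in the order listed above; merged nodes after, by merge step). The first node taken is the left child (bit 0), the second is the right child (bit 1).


Huffman tree construction:
Step 1: Merge E(13) + C(16) = 29
Step 2: Merge H(18) + (E+C)(29) = 47
Read each symbol's code off the tree from the root (left child = 0, right child = 1).

Codes:
  C: 11 (length 2)
  H: 0 (length 1)
  E: 10 (length 2)
Average code length: 76/47 = 1.6170 bits/symbol


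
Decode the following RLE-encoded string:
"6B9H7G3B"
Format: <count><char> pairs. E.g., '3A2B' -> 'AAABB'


Expanding each <count><char> pair:
  6B -> 'BBBBBB'
  9H -> 'HHHHHHHHH'
  7G -> 'GGGGGGG'
  3B -> 'BBB'

Decoded = BBBBBBHHHHHHHHHGGGGGGGBBB


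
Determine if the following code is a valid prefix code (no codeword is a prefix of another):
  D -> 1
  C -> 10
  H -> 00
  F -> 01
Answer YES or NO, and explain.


Checking each pair (does one codeword prefix another?):
  D='1' vs C='10': prefix -- VIOLATION

NO -- this is NOT a valid prefix code. D (1) is a prefix of C (10).


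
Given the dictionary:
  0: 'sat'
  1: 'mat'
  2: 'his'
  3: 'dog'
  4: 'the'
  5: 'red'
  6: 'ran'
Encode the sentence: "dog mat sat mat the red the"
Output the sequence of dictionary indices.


Look up each word in the dictionary:
  'dog' -> 3
  'mat' -> 1
  'sat' -> 0
  'mat' -> 1
  'the' -> 4
  'red' -> 5
  'the' -> 4

Encoded: [3, 1, 0, 1, 4, 5, 4]


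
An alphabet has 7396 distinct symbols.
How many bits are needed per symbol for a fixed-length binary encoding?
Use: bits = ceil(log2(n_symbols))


log2(7396) = 12.8525
Bracket: 2^12 = 4096 < 7396 <= 2^13 = 8192
So ceil(log2(7396)) = 13

bits = ceil(log2(7396)) = ceil(12.8525) = 13 bits


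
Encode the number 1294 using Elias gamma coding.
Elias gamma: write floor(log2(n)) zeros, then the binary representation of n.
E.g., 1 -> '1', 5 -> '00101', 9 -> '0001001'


num_bits = floor(log2(1294)) + 1 = 11
leading_zeros = num_bits - 1 = 10
binary(1294) = 10100001110

Elias gamma(1294) = '0000000000' + '10100001110' = 000000000010100001110 (21 bits)


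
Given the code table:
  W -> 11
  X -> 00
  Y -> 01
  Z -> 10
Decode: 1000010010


Decoding:
10 -> Z
00 -> X
01 -> Y
00 -> X
10 -> Z


Result: ZXYXZ


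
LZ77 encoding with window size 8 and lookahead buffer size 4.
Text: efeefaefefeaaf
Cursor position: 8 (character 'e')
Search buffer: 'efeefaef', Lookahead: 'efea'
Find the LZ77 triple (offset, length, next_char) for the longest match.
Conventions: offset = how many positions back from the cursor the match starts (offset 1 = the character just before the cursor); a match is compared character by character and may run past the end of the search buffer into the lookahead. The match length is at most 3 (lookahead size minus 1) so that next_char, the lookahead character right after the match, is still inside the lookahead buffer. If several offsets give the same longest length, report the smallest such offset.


Try each offset into the search buffer:
  offset=1 (pos 7, char 'f'): match length 0
  offset=2 (pos 6, char 'e'): match length 3
  offset=3 (pos 5, char 'a'): match length 0
  offset=4 (pos 4, char 'f'): match length 0
  offset=5 (pos 3, char 'e'): match length 2
  offset=6 (pos 2, char 'e'): match length 1
  offset=7 (pos 1, char 'f'): match length 0
  offset=8 (pos 0, char 'e'): match length 3
Longest match has length 3, found at offsets 2, 8; take the smallest, offset 2.
next_char = character at position 8 + 3 = 11 -> 'a'

Best match: offset=2, length=3 (matching 'efe' starting at position 6)
LZ77 triple: (2, 3, 'a')


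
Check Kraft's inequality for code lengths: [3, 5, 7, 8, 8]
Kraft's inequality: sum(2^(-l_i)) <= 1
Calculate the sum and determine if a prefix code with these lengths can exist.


Sum = 2^(-3) + 2^(-5) + 2^(-7) + 2^(-8) + 2^(-8)
    = 0.125 + 0.03125 + 0.0078125 + 0.00390625 + 0.00390625
    = 44/256 = 0.171875
Since 0.171875 <= 1, Kraft's inequality IS satisfied.
A prefix code with these lengths CAN exist.

Kraft sum = 0.171875. Satisfied.


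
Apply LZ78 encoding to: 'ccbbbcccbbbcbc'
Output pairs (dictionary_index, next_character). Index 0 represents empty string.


LZ78 encoding steps:
Dictionary: {0: ''}
Step 1: w='' (idx 0), next='c' -> output (0, 'c'), add 'c' as idx 1
Step 2: w='c' (idx 1), next='b' -> output (1, 'b'), add 'cb' as idx 2
Step 3: w='' (idx 0), next='b' -> output (0, 'b'), add 'b' as idx 3
Step 4: w='b' (idx 3), next='c' -> output (3, 'c'), add 'bc' as idx 4
Step 5: w='c' (idx 1), next='c' -> output (1, 'c'), add 'cc' as idx 5
Step 6: w='b' (idx 3), next='b' -> output (3, 'b'), add 'bb' as idx 6
Step 7: w='bc' (idx 4), next='b' -> output (4, 'b'), add 'bcb' as idx 7
Step 8: w='c' (idx 1), end of input -> output (1, '')


Encoded: [(0, 'c'), (1, 'b'), (0, 'b'), (3, 'c'), (1, 'c'), (3, 'b'), (4, 'b'), (1, '')]


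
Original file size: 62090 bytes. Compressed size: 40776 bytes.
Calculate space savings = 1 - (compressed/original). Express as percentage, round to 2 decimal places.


ratio = compressed/original = 40776/62090 = 0.656724
savings = 1 - ratio = 1 - 0.656724 = 0.343276
as a percentage: 0.343276 * 100 = 34.33%

Space savings = 1 - 40776/62090 = 34.33%


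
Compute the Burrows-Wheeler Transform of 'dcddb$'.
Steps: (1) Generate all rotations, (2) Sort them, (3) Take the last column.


Rotations (sorted):
  0: $dcddb -> last char: b
  1: b$dcdd -> last char: d
  2: cddb$d -> last char: d
  3: db$dcd -> last char: d
  4: dcddb$ -> last char: $
  5: ddb$dc -> last char: c


BWT = bddd$c


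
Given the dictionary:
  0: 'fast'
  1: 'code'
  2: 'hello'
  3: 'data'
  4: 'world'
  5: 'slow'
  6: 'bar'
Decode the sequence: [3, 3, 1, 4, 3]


Look up each index in the dictionary:
  3 -> 'data'
  3 -> 'data'
  1 -> 'code'
  4 -> 'world'
  3 -> 'data'

Decoded: "data data code world data"


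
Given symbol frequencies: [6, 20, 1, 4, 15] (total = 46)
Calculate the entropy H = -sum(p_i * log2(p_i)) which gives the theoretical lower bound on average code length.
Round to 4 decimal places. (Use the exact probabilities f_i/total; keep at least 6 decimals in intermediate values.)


Per-symbol terms -p_i * log2(p_i) with p_i = f_i/46:
  p = 6/46 = 0.130435: log2(p) = -2.938599, -p*log2(p) = 0.383296
  p = 20/46 = 0.434783: log2(p) = -1.201634, -p*log2(p) = 0.522450
  p = 1/46 = 0.021739: log2(p) = -5.523562, -p*log2(p) = 0.120077
  p = 4/46 = 0.086957: log2(p) = -3.523562, -p*log2(p) = 0.306397
  p = 15/46 = 0.326087: log2(p) = -1.616671, -p*log2(p) = 0.527175
H = 0.383296 + 0.522450 + 0.120077 + 0.306397 + 0.527175 = 1.859395

H = 1.8594 bits/symbol


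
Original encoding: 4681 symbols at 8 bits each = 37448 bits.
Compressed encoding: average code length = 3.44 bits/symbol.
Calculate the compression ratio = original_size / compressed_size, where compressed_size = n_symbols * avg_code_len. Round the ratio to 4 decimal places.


original_size = n_symbols * orig_bits = 4681 * 8 = 37448 bits
compressed_size = n_symbols * avg_code_len = 4681 * 3.44 = 16102.64 bits
ratio = original_size / compressed_size = 37448 / 16102.64 = 2.3256

Compression ratio = 2.3256


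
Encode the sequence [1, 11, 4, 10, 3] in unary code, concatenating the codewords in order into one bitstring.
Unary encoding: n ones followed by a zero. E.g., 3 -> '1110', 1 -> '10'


Encode each number as n ones followed by a terminating 0:
  1 -> 10 (2 bits)
  11 -> 111111111110 (12 bits)
  4 -> 11110 (5 bits)
  10 -> 11111111110 (11 bits)
  3 -> 1110 (4 bits)
Total length = 2 + 12 + 5 + 11 + 4 = 34 bits.

Unary([1, 11, 4, 10, 3]) = 1011111111111011110111111111101110 (34 bits)


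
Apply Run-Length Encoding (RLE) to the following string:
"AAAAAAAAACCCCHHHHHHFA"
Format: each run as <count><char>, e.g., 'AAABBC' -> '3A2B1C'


Scanning runs left to right:
  i=0: run of 'A' x 9 -> '9A'
  i=9: run of 'C' x 4 -> '4C'
  i=13: run of 'H' x 6 -> '6H'
  i=19: run of 'F' x 1 -> '1F'
  i=20: run of 'A' x 1 -> '1A'

RLE = 9A4C6H1F1A


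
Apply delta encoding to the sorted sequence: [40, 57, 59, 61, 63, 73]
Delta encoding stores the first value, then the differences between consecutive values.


First value: 40
Deltas:
  57 - 40 = 17
  59 - 57 = 2
  61 - 59 = 2
  63 - 61 = 2
  73 - 63 = 10


Delta encoded: [40, 17, 2, 2, 2, 10]


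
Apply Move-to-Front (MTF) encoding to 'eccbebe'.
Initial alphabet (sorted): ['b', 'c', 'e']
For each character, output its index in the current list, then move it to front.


MTF encoding:
'e': index 2 in ['b', 'c', 'e'] -> ['e', 'b', 'c']
'c': index 2 in ['e', 'b', 'c'] -> ['c', 'e', 'b']
'c': index 0 in ['c', 'e', 'b'] -> ['c', 'e', 'b']
'b': index 2 in ['c', 'e', 'b'] -> ['b', 'c', 'e']
'e': index 2 in ['b', 'c', 'e'] -> ['e', 'b', 'c']
'b': index 1 in ['e', 'b', 'c'] -> ['b', 'e', 'c']
'e': index 1 in ['b', 'e', 'c'] -> ['e', 'b', 'c']


Output: [2, 2, 0, 2, 2, 1, 1]


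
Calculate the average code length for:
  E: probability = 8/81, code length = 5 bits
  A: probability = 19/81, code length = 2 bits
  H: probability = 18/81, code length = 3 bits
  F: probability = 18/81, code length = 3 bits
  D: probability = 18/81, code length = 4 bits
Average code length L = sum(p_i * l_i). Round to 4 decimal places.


Weighted contributions p_i * l_i:
  E: (8/81) * 5 = 40/81
  A: (19/81) * 2 = 38/81
  H: (18/81) * 3 = 54/81
  F: (18/81) * 3 = 54/81
  D: (18/81) * 4 = 72/81
Sum = (40 + 38 + 54 + 54 + 72)/81 = 258/81

L = 258/81 = 3.1852 bits/symbol


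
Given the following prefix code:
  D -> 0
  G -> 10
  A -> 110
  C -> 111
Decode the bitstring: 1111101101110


Decoding step by step:
Bits 111 -> C
Bits 110 -> A
Bits 110 -> A
Bits 111 -> C
Bits 0 -> D


Decoded message: CAACD


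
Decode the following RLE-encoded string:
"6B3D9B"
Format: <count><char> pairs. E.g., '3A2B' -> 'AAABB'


Expanding each <count><char> pair:
  6B -> 'BBBBBB'
  3D -> 'DDD'
  9B -> 'BBBBBBBBB'

Decoded = BBBBBBDDDBBBBBBBBB


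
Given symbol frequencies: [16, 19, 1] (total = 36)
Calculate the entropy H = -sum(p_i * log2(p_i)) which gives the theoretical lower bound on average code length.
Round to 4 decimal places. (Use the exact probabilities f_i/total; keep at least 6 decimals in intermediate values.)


Per-symbol terms -p_i * log2(p_i) with p_i = f_i/36:
  p = 16/36 = 0.444444: log2(p) = -1.169925, -p*log2(p) = 0.519967
  p = 19/36 = 0.527778: log2(p) = -0.921997, -p*log2(p) = 0.486610
  p = 1/36 = 0.027778: log2(p) = -5.169925, -p*log2(p) = 0.143609
H = 0.519967 + 0.486610 + 0.143609 = 1.150186

H = 1.1502 bits/symbol


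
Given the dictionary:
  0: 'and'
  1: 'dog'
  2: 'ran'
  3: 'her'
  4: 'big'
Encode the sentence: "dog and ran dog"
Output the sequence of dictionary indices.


Look up each word in the dictionary:
  'dog' -> 1
  'and' -> 0
  'ran' -> 2
  'dog' -> 1

Encoded: [1, 0, 2, 1]


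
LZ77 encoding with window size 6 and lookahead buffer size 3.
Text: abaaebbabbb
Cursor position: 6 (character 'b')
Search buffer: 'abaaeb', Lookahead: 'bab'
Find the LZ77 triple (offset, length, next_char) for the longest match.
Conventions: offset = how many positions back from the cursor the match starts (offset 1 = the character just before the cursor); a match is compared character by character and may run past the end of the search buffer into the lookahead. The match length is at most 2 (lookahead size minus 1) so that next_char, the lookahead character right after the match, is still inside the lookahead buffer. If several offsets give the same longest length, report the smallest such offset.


Try each offset into the search buffer:
  offset=1 (pos 5, char 'b'): match length 1
  offset=2 (pos 4, char 'e'): match length 0
  offset=3 (pos 3, char 'a'): match length 0
  offset=4 (pos 2, char 'a'): match length 0
  offset=5 (pos 1, char 'b'): match length 2
  offset=6 (pos 0, char 'a'): match length 0
Longest match has length 2 at offset 5.
next_char = character at position 6 + 2 = 8 -> 'b'

Best match: offset=5, length=2 (matching 'ba' starting at position 1)
LZ77 triple: (5, 2, 'b')
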